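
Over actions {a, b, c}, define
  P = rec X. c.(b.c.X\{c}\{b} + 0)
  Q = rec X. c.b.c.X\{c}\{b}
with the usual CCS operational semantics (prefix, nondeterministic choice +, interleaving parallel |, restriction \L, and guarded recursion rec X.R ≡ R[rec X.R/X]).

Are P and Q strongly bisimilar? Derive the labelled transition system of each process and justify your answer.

bisimilar

P's transition system — 4 states:
  p0 = rec X. c.(b.c.X\{c}\{b} + 0) :: --c--▸ p1
  p1 = b.c.(rec X. c.(b.c.X\{c}\{b} + 0))\{c}\{b} + 0 :: --b--▸ p2
  p2 = c.(rec X. c.(b.c.X\{c}\{b} + 0))\{c}\{b} :: --c--▸ p3
  p3 = (rec X. c.(b.c.X\{c}\{b} + 0))\{c}\{b} :: (no moves)
Q's transition system — 4 states:
  q0 = rec X. c.b.c.X\{c}\{b} :: --c--▸ q1
  q1 = b.c.(rec X. c.b.c.X\{c}\{b})\{c}\{b} :: --b--▸ q2
  q2 = c.(rec X. c.b.c.X\{c}\{b})\{c}\{b} :: --c--▸ q3
  q3 = (rec X. c.b.c.X\{c}\{b})\{c}\{b} :: (no moves)
Coarsest stable partition (strong bisimilarity classes):
  B0 = {p0, q0}
  B1 = {p1, q1}
  B2 = {p2, q2}
  B3 = {p3, q3}
p0 ∈ B0, q0 ∈ B0 → same block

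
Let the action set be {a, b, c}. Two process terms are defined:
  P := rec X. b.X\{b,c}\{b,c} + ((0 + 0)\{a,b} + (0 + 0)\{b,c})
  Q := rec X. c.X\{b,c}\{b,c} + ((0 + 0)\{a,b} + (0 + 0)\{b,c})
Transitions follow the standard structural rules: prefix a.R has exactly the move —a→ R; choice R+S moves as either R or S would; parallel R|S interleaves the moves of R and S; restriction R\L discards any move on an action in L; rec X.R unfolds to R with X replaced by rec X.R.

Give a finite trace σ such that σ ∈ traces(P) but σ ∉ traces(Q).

b

Reachable graph of P (2 states):
  m0 = rec X. b.X\{b,c}\{b,c} + ((0 + 0)\{a,b} + (0 + 0)\{b,c}) | ··b··> m1
  m1 = (rec X. b.X\{b,c}\{b,c} + ((0 + 0)\{a,b} + (0 + 0)\{b,c}))\{b,c}\{b,c} | deadlocked
Reachable graph of Q (2 states):
  n0 = rec X. c.X\{b,c}\{b,c} + ((0 + 0)\{a,b} + (0 + 0)\{b,c}) | ··c··> n1
  n1 = (rec X. c.X\{b,c}\{b,c} + ((0 + 0)\{a,b} + (0 + 0)\{b,c}))\{b,c}\{b,c} | deadlocked
Run σ = ⟨b⟩ on P: start {m0}
  [1] b ⇒ {m1}
  ✓ P
Run σ = ⟨b⟩ on Q: start {n0}
  [1] b ⇒ no successor for Q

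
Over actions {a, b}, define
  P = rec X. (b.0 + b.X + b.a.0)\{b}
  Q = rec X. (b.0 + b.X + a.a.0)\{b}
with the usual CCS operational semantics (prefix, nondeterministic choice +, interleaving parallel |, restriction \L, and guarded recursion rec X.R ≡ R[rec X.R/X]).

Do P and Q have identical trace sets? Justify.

Reachable graph of P (1 states):
  s0 = rec X. (b.0 + b.X + b.a.0)\{b} → deadlocked
Reachable graph of Q (3 states):
  t0 = rec X. (b.0 + b.X + a.a.0)\{b} → -a-> t1
  t1 = (a.0)\{b} → -a-> t2
  t2 = 0\{b} → deadlocked
Executing a from Q (initial set {t0}):
  [1] a ⇒ {t1}
  — Q admits the full trace.
Executing a from P (initial set {s0}):
  [1] a ⇒ ∅  — P cannot continue

NO — witness ⟨a⟩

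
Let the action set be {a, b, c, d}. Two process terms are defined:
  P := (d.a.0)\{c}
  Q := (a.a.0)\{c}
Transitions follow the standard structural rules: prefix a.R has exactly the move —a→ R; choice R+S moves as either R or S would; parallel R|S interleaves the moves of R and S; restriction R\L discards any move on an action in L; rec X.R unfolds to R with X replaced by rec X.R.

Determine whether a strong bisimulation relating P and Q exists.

P's transition system — 3 states:
  m0 = (d.a.0)\{c} has moves =d=> m1
  m1 = (a.0)\{c} has moves =a=> m2
  m2 = 0\{c} has moves deadlocked
Q's transition system — 3 states:
  n0 = (a.a.0)\{c} has moves =a=> n1
  n1 = (a.0)\{c} has moves =a=> n2
  n2 = 0\{c} has moves deadlocked
Partition-refinement fixed point:
  B0 = {m0}
  B1 = {m1, n1}
  B2 = {m2, n2}
  B3 = {n0}
m0 ∈ B0, n0 ∈ B3 → different blocks

P ≁ Q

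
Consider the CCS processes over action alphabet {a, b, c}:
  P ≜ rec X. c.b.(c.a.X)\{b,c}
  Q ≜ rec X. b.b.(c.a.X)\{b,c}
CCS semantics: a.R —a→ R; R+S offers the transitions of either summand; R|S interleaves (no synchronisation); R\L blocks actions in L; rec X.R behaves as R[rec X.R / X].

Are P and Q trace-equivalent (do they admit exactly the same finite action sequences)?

NO — witness ⟨c⟩

P's transition system — 3 states:
  s0 = rec X. c.b.(c.a.X)\{b,c} :: ··c··> s1
  s1 = b.(c.a.(rec X. c.b.(c.a.X)\{b,c}))\{b,c} :: ··b··> s2
  s2 = (c.a.(rec X. c.b.(c.a.X)\{b,c}))\{b,c} :: (no moves)
Q's transition system — 3 states:
  t0 = rec X. b.b.(c.a.X)\{b,c} :: ··b··> t1
  t1 = b.(c.a.(rec X. b.b.(c.a.X)\{b,c}))\{b,c} :: ··b··> t2
  t2 = (c.a.(rec X. b.b.(c.a.X)\{b,c}))\{b,c} :: (no moves)
Executing c from P (initial set {s0}):
  [1] c ⇒ {s1}
  P completes σ.
Executing c from Q (initial set {t0}):
  [1] c ⇒ no successor for Q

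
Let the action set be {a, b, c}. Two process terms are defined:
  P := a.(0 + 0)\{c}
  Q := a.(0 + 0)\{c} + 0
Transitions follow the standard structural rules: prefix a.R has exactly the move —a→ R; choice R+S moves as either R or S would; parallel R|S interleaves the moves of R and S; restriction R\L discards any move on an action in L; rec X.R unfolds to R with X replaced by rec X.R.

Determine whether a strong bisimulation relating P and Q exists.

Reachable graph of P (2 states):
  s0 = a.(0 + 0)\{c} | -a-> s1
  s1 = (0 + 0)\{c} | stopped
Reachable graph of Q (2 states):
  t0 = a.(0 + 0)\{c} + 0 | -a-> t1
  t1 = (0 + 0)\{c} | stopped
Bisimilarity quotient blocks:
  B0 = {s0, t0}
  B1 = {s1, t1}
s0 ∈ B0, t0 ∈ B0 → same block

P ~ Q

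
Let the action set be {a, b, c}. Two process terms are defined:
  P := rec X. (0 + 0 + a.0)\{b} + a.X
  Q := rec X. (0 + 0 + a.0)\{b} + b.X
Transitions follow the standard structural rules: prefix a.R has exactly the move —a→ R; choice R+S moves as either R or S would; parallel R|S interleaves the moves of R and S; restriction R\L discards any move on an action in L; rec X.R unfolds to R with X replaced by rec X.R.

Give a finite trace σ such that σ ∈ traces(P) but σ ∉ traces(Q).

aa

LTS(P): 2 reachable states
  u0 = rec X. (0 + 0 + a.0)\{b} + a.X → =a=> u0, =a=> u1
  u1 = 0\{b} → (no moves)
LTS(Q): 2 reachable states
  v0 = rec X. (0 + 0 + a.0)\{b} + b.X → =a=> v1, =b=> v0
  v1 = 0\{b} → (no moves)
Executing aa from P (initial set {u0}):
  [1] a ⇒ {u0, u1}
  [2] a ⇒ {u0, u1}
  — P admits the full trace.
Executing aa from Q (initial set {v0}):
  [1] a ⇒ {v1}
  [2] a ⇒ no successor for Q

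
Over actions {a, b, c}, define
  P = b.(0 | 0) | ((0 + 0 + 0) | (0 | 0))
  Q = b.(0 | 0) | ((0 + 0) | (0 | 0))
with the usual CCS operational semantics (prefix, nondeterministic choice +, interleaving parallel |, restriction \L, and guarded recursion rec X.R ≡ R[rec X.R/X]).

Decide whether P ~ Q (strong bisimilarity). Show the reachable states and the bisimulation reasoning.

P's transition system — 2 states:
  s0 = b.(0 | 0) | ((0 + 0 + 0) | (0 | 0)) | --b--▸ s1
  s1 = 0 | 0 | ((0 + 0 + 0) | (0 | 0)) | ∅
Q's transition system — 2 states:
  t0 = b.(0 | 0) | ((0 + 0) | (0 | 0)) | --b--▸ t1
  t1 = 0 | 0 | ((0 + 0) | (0 | 0)) | ∅
Bisimilarity quotient blocks:
  B0 = {s0, t0}
  B1 = {s1, t1}
s0 ∈ B0, t0 ∈ B0 → same block

YES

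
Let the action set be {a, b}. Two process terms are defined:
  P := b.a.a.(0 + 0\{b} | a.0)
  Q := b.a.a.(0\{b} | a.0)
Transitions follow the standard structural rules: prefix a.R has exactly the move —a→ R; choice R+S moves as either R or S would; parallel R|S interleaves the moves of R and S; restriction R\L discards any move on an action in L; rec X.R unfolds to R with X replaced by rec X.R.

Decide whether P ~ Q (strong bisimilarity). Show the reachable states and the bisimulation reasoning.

P's transition system — 5 states:
  u0 = b.a.a.(0 + 0\{b} | a.0) has moves =b=> u1
  u1 = a.a.(0 + 0\{b} | a.0) has moves =a=> u2
  u2 = a.(0 + 0\{b} | a.0) has moves =a=> u3
  u3 = 0 + 0\{b} | a.0 has moves =a=> u4
  u4 = 0\{b} | 0 has moves stopped
Q's transition system — 5 states:
  v0 = b.a.a.(0\{b} | a.0) has moves =b=> v1
  v1 = a.a.(0\{b} | a.0) has moves =a=> v2
  v2 = a.(0\{b} | a.0) has moves =a=> v3
  v3 = 0\{b} | a.0 has moves =a=> v4
  v4 = 0\{b} | 0 has moves stopped
Coarsest stable partition (strong bisimilarity classes):
  B0 = {u0, v0}
  B1 = {u1, v1}
  B2 = {u2, v2}
  B3 = {u3, v3}
  B4 = {u4, v4}
u0 ∈ B0, v0 ∈ B0 → same block

YES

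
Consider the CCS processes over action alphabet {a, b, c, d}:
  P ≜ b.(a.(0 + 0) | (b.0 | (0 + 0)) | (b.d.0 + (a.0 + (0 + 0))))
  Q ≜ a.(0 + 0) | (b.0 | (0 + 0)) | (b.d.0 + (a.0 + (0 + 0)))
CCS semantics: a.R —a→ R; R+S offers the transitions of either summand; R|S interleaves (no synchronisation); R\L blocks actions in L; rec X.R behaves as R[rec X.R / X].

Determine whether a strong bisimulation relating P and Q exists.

not bisimilar

P's transition system — 13 states:
  s0 = b.(a.(0 + 0) | (b.0 | (0 + 0)) | (b.d.0 + (a.0 + (0 + 0)))) | =b=> s1
  s1 = a.(0 + 0) | (b.0 | (0 + 0)) | (b.d.0 + (a.0 + (0 + 0))) | =a=> s2, =a=> s3, =b=> s4, =b=> s5
  s2 = (0 + 0) | (b.0 | (0 + 0)) | (b.d.0 + (a.0 + (0 + 0))) | =a=> s6, =b=> s7, =b=> s8
  s3 = a.(0 + 0) | (b.0 | (0 + 0)) | 0 | =a=> s6, =b=> s9
  s4 = a.(0 + 0) | (0 | (0 + 0)) | (b.d.0 + (a.0 + (0 + 0))) | =a=> s7, =a=> s9, =b=> s10
  s5 = a.(0 + 0) | (b.0 | (0 + 0)) | d.0 | =a=> s8, =b=> s10, =d=> s3
  s6 = (0 + 0) | (b.0 | (0 + 0)) | 0 | =b=> s11
  s7 = (0 + 0) | (0 | (0 + 0)) | (b.d.0 + (a.0 + (0 + 0))) | =a=> s11, =b=> s12
  s8 = (0 + 0) | (b.0 | (0 + 0)) | d.0 | =b=> s12, =d=> s6
  s9 = a.(0 + 0) | (0 | (0 + 0)) | 0 | =a=> s11
  s10 = a.(0 + 0) | (0 | (0 + 0)) | d.0 | =a=> s12, =d=> s9
  s11 = (0 + 0) | (0 | (0 + 0)) | 0 | (no moves)
  s12 = (0 + 0) | (0 | (0 + 0)) | d.0 | =d=> s11
Q's transition system — 12 states:
  t0 = a.(0 + 0) | (b.0 | (0 + 0)) | (b.d.0 + (a.0 + (0 + 0))) | =a=> t1, =a=> t2, =b=> t3, =b=> t4
  t1 = (0 + 0) | (b.0 | (0 + 0)) | (b.d.0 + (a.0 + (0 + 0))) | =a=> t5, =b=> t6, =b=> t7
  t2 = a.(0 + 0) | (b.0 | (0 + 0)) | 0 | =a=> t5, =b=> t8
  t3 = a.(0 + 0) | (0 | (0 + 0)) | (b.d.0 + (a.0 + (0 + 0))) | =a=> t6, =a=> t8, =b=> t9
  t4 = a.(0 + 0) | (b.0 | (0 + 0)) | d.0 | =a=> t7, =b=> t9, =d=> t2
  t5 = (0 + 0) | (b.0 | (0 + 0)) | 0 | =b=> t10
  t6 = (0 + 0) | (0 | (0 + 0)) | (b.d.0 + (a.0 + (0 + 0))) | =a=> t10, =b=> t11
  t7 = (0 + 0) | (b.0 | (0 + 0)) | d.0 | =b=> t11, =d=> t5
  t8 = a.(0 + 0) | (0 | (0 + 0)) | 0 | =a=> t10
  t9 = a.(0 + 0) | (0 | (0 + 0)) | d.0 | =a=> t11, =d=> t8
  t10 = (0 + 0) | (0 | (0 + 0)) | 0 | (no moves)
  t11 = (0 + 0) | (0 | (0 + 0)) | d.0 | =d=> t10
Partition-refinement fixed point:
  B0 = {s0}
  B1 = {s1, t0}
  B2 = {s4, t3}
  B3 = {s10, t9}
  B4 = {s9, t8}
  B5 = {s11, t10}
  B6 = {s12, t11}
  B7 = {s7, t6}
  B8 = {s3, t2}
  B9 = {s6, t5}
  B10 = {s2, t1}
  B11 = {s8, t7}
  B12 = {s5, t4}
s0 ∈ B0, t0 ∈ B1 → different blocks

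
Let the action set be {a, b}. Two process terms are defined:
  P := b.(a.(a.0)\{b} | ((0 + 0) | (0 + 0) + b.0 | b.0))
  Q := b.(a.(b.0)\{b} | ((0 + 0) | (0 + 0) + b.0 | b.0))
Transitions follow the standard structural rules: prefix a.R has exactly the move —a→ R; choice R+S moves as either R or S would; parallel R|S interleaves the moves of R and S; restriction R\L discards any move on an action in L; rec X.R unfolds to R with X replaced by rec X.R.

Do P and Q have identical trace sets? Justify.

traces(P) ≠ traces(Q) — witness ⟨baa⟩

P's transition system — 13 states:
  u0 = b.(a.(a.0)\{b} | ((0 + 0) | (0 + 0) + b.0 | b.0)) → =b=> u1
  u1 = a.(a.0)\{b} | ((0 + 0) | (0 + 0) + b.0 | b.0) → =a=> u2, =b=> u3, =b=> u4
  u2 = (a.0)\{b} | ((0 + 0) | (0 + 0) + b.0 | b.0) → =a=> u5, =b=> u6, =b=> u7
  u3 = a.(a.0)\{b} | (0 | b.0) → =a=> u6, =b=> u8
  u4 = a.(a.0)\{b} | (b.0 | 0) → =a=> u7, =b=> u8
  u5 = 0\{b} | ((0 + 0) | (0 + 0) + b.0 | b.0) → =b=> u10, =b=> u9
  u6 = (a.0)\{b} | (0 | b.0) → =a=> u9, =b=> u11
  u7 = (a.0)\{b} | (b.0 | 0) → =a=> u10, =b=> u11
  u8 = a.(a.0)\{b} | (0 | 0) → =a=> u11
  u9 = 0\{b} | (0 | b.0) → =b=> u12
  u10 = 0\{b} | (b.0 | 0) → =b=> u12
  u11 = (a.0)\{b} | (0 | 0) → =a=> u12
  u12 = 0\{b} | (0 | 0) → ∅
Q's transition system — 9 states:
  v0 = b.(a.(b.0)\{b} | ((0 + 0) | (0 + 0) + b.0 | b.0)) → =b=> v1
  v1 = a.(b.0)\{b} | ((0 + 0) | (0 + 0) + b.0 | b.0) → =a=> v2, =b=> v3, =b=> v4
  v2 = (b.0)\{b} | ((0 + 0) | (0 + 0) + b.0 | b.0) → =b=> v5, =b=> v6
  v3 = a.(b.0)\{b} | (0 | b.0) → =a=> v5, =b=> v7
  v4 = a.(b.0)\{b} | (b.0 | 0) → =a=> v6, =b=> v7
  v5 = (b.0)\{b} | (0 | b.0) → =b=> v8
  v6 = (b.0)\{b} | (b.0 | 0) → =b=> v8
  v7 = a.(b.0)\{b} | (0 | 0) → =a=> v8
  v8 = (b.0)\{b} | (0 | 0) → ∅
Executing baa from P (initial set {u0}):
  step 1 (b): {u1}
  step 2 (a): {u2}
  step 3 (a): {u5}
  P completes σ.
Executing baa from Q (initial set {v0}):
  step 1 (b): {v1}
  step 2 (a): {v2}
  step 3 (a): no successor for Q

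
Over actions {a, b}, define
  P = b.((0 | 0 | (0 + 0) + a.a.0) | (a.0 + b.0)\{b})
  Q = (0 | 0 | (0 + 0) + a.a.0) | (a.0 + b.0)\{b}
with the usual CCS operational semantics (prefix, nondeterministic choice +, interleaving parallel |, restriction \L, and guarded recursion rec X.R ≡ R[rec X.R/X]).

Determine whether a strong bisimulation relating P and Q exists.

P ≁ Q

P's transition system — 7 states:
  u0 = b.((0 | 0 | (0 + 0) + a.a.0) | (a.0 + b.0)\{b}) → -b-> u1
  u1 = (0 | 0 | (0 + 0) + a.a.0) | (a.0 + b.0)\{b} → -a-> u2, -a-> u3
  u2 = (0 | 0 | (0 + 0) + a.a.0) | 0\{b} → -a-> u4
  u3 = a.0 | (a.0 + b.0)\{b} → -a-> u4, -a-> u5
  u4 = a.0 | 0\{b} → -a-> u6
  u5 = 0 | (a.0 + b.0)\{b} → -a-> u6
  u6 = 0 | 0\{b} → ·
Q's transition system — 6 states:
  v0 = (0 | 0 | (0 + 0) + a.a.0) | (a.0 + b.0)\{b} → -a-> v1, -a-> v2
  v1 = (0 | 0 | (0 + 0) + a.a.0) | 0\{b} → -a-> v3
  v2 = a.0 | (a.0 + b.0)\{b} → -a-> v3, -a-> v4
  v3 = a.0 | 0\{b} → -a-> v5
  v4 = 0 | (a.0 + b.0)\{b} → -a-> v5
  v5 = 0 | 0\{b} → ·
Partition-refinement fixed point:
  B0 = {u0}
  B1 = {u1, v0}
  B2 = {u2, u3, v1, v2}
  B3 = {u4, u5, v3, v4}
  B4 = {u6, v5}
u0 ∈ B0, v0 ∈ B1 → different blocks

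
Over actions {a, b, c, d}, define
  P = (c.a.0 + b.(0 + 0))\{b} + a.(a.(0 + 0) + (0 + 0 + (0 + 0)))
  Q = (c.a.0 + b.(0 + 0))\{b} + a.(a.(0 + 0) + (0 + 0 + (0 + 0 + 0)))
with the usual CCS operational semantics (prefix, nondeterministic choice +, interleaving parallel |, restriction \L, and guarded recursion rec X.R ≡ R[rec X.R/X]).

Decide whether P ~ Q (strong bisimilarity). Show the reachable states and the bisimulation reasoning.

Reachable graph of P (5 states):
  u0 = (c.a.0 + b.(0 + 0))\{b} + a.(a.(0 + 0) + (0 + 0 + (0 + 0))) ⊢ -a-> u1, -c-> u2
  u1 = a.(0 + 0) + (0 + 0 + (0 + 0)) ⊢ -a-> u3
  u2 = (a.0)\{b} ⊢ -a-> u4
  u3 = 0 + 0 ⊢ ·
  u4 = 0\{b} ⊢ ·
Reachable graph of Q (5 states):
  v0 = (c.a.0 + b.(0 + 0))\{b} + a.(a.(0 + 0) + (0 + 0 + (0 + 0 + 0))) ⊢ -a-> v1, -c-> v2
  v1 = a.(0 + 0) + (0 + 0 + (0 + 0 + 0)) ⊢ -a-> v3
  v2 = (a.0)\{b} ⊢ -a-> v4
  v3 = 0 + 0 ⊢ ·
  v4 = 0\{b} ⊢ ·
Coarsest stable partition (strong bisimilarity classes):
  B0 = {u0, v0}
  B1 = {u1, u2, v1, v2}
  B2 = {u3, u4, v3, v4}
u0 ∈ B0, v0 ∈ B0 → same block

bisimilar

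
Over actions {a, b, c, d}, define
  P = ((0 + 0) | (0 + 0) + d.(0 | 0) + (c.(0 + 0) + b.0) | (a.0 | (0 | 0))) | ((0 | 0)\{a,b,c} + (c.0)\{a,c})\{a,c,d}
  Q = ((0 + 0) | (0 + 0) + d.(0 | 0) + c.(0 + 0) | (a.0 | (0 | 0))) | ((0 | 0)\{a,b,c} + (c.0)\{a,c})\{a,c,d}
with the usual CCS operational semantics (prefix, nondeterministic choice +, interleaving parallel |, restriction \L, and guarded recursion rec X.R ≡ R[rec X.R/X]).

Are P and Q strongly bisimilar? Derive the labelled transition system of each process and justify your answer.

NO

P's transition system — 7 states:
  p0 = ((0 + 0) | (0 + 0) + d.(0 | 0) + (c.(0 + 0) + b.0) | (a.0 | (0 | 0))) | ((0 | 0)\{a,b,c} + (c.0)\{a,c})\{a,c,d} ⊢ -a-> p1, -b-> p2, -c-> p3, -d-> p4
  p1 = (c.(0 + 0) + b.0) | (0 | (0 | 0)) | ((0 | 0)\{a,b,c} + (c.0)\{a,c})\{a,c,d} ⊢ -b-> p5, -c-> p6
  p2 = 0 | (a.0 | (0 | 0)) | ((0 | 0)\{a,b,c} + (c.0)\{a,c})\{a,c,d} ⊢ -a-> p5
  p3 = (0 + 0) | (a.0 | (0 | 0)) | ((0 | 0)\{a,b,c} + (c.0)\{a,c})\{a,c,d} ⊢ -a-> p6
  p4 = 0 | 0 | ((0 | 0)\{a,b,c} + (c.0)\{a,c})\{a,c,d} ⊢ ·
  p5 = 0 | (0 | (0 | 0)) | ((0 | 0)\{a,b,c} + (c.0)\{a,c})\{a,c,d} ⊢ ·
  p6 = (0 + 0) | (0 | (0 | 0)) | ((0 | 0)\{a,b,c} + (c.0)\{a,c})\{a,c,d} ⊢ ·
Q's transition system — 5 states:
  q0 = ((0 + 0) | (0 + 0) + d.(0 | 0) + c.(0 + 0) | (a.0 | (0 | 0))) | ((0 | 0)\{a,b,c} + (c.0)\{a,c})\{a,c,d} ⊢ -a-> q1, -c-> q2, -d-> q3
  q1 = c.(0 + 0) | (0 | (0 | 0)) | ((0 | 0)\{a,b,c} + (c.0)\{a,c})\{a,c,d} ⊢ -c-> q4
  q2 = (0 + 0) | (a.0 | (0 | 0)) | ((0 | 0)\{a,b,c} + (c.0)\{a,c})\{a,c,d} ⊢ -a-> q4
  q3 = 0 | 0 | ((0 | 0)\{a,b,c} + (c.0)\{a,c})\{a,c,d} ⊢ ·
  q4 = (0 + 0) | (0 | (0 | 0)) | ((0 | 0)\{a,b,c} + (c.0)\{a,c})\{a,c,d} ⊢ ·
Bisimilarity quotient blocks:
  B0 = {p0}
  B1 = {p2, p3, q2}
  B2 = {p4, p5, p6, q3, q4}
  B3 = {p1}
  B4 = {q0}
  B5 = {q1}
p0 ∈ B0, q0 ∈ B4 → different blocks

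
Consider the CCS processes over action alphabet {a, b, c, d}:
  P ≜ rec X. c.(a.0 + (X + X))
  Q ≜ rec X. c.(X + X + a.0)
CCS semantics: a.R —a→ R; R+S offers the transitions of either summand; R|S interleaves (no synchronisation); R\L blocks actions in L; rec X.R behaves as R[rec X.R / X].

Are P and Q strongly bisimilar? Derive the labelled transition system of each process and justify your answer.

bisimilar

Reachable graph of P (3 states):
  u0 = rec X. c.(a.0 + (X + X)) ⊢ --c--▸ u1
  u1 = a.0 + ((rec X. c.(a.0 + (X + X))) + (rec X. c.(a.0 + (X + X)))) ⊢ --a--▸ u2, --c--▸ u1
  u2 = 0 ⊢ (no moves)
Reachable graph of Q (3 states):
  v0 = rec X. c.(X + X + a.0) ⊢ --c--▸ v1
  v1 = (rec X. c.(X + X + a.0)) + (rec X. c.(X + X + a.0)) + a.0 ⊢ --a--▸ v2, --c--▸ v1
  v2 = 0 ⊢ (no moves)
Coarsest stable partition (strong bisimilarity classes):
  B0 = {u0, v0}
  B1 = {u1, v1}
  B2 = {u2, v2}
u0 ∈ B0, v0 ∈ B0 → same block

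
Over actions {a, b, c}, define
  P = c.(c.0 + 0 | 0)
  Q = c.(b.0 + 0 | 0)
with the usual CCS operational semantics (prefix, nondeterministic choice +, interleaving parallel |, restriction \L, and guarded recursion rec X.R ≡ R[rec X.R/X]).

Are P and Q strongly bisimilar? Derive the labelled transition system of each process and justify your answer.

LTS(P): 3 reachable states
  m0 = c.(c.0 + 0 | 0) → =c=> m1
  m1 = c.0 + 0 | 0 → =c=> m2
  m2 = 0 → deadlocked
LTS(Q): 3 reachable states
  n0 = c.(b.0 + 0 | 0) → =c=> n1
  n1 = b.0 + 0 | 0 → =b=> n2
  n2 = 0 → deadlocked
Bisimilarity quotient blocks:
  B0 = {m0}
  B1 = {m1}
  B2 = {m2, n2}
  B3 = {n0}
  B4 = {n1}
m0 ∈ B0, n0 ∈ B3 → different blocks

P ≁ Q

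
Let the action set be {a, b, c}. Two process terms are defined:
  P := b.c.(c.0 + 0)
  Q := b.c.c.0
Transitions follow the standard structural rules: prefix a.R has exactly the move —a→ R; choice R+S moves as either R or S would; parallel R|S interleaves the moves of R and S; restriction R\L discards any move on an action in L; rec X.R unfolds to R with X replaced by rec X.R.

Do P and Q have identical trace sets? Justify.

Reachable graph of P (4 states):
  u0 = b.c.(c.0 + 0) has moves ··b··> u1
  u1 = c.(c.0 + 0) has moves ··c··> u2
  u2 = c.0 + 0 has moves ··c··> u3
  u3 = 0 has moves (no moves)
Reachable graph of Q (4 states):
  v0 = b.c.c.0 has moves ··b··> v1
  v1 = c.c.0 has moves ··c··> v2
  v2 = c.0 has moves ··c··> v3
  v3 = 0 has moves (no moves)
Bisimilarity quotient blocks:
  B0 = {u0, v0}
  B1 = {u1, v1}
  B2 = {u2, v2}
  B3 = {u3, v3}
u0 ∈ B0, v0 ∈ B0 → same block
Bisimilar ⇒ trace-equivalent.

traces(P) = traces(Q)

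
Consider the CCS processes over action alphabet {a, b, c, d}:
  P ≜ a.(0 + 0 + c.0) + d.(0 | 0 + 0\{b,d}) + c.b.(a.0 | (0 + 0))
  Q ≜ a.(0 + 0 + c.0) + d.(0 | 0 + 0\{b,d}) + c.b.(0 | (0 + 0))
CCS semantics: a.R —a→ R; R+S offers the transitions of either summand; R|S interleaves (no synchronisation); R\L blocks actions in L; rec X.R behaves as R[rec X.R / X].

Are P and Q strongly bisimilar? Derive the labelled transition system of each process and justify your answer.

Reachable graph of P (7 states):
  p0 = a.(0 + 0 + c.0) + d.(0 | 0 + 0\{b,d}) + c.b.(a.0 | (0 + 0)) ⊢ ··a··> p1, ··c··> p2, ··d··> p3
  p1 = 0 + 0 + c.0 ⊢ ··c··> p4
  p2 = b.(a.0 | (0 + 0)) ⊢ ··b··> p5
  p3 = 0 | 0 + 0\{b,d} ⊢ (no moves)
  p4 = 0 ⊢ (no moves)
  p5 = a.0 | (0 + 0) ⊢ ··a··> p6
  p6 = 0 | (0 + 0) ⊢ (no moves)
Reachable graph of Q (6 states):
  q0 = a.(0 + 0 + c.0) + d.(0 | 0 + 0\{b,d}) + c.b.(0 | (0 + 0)) ⊢ ··a··> q1, ··c··> q2, ··d··> q3
  q1 = 0 + 0 + c.0 ⊢ ··c··> q4
  q2 = b.(0 | (0 + 0)) ⊢ ··b··> q5
  q3 = 0 | 0 + 0\{b,d} ⊢ (no moves)
  q4 = 0 ⊢ (no moves)
  q5 = 0 | (0 + 0) ⊢ (no moves)
Coarsest stable partition (strong bisimilarity classes):
  B0 = {p0}
  B1 = {p2}
  B2 = {p5}
  B3 = {p3, p4, p6, q3, q4, q5}
  B4 = {p1, q1}
  B5 = {q0}
  B6 = {q2}
p0 ∈ B0, q0 ∈ B5 → different blocks

not bisimilar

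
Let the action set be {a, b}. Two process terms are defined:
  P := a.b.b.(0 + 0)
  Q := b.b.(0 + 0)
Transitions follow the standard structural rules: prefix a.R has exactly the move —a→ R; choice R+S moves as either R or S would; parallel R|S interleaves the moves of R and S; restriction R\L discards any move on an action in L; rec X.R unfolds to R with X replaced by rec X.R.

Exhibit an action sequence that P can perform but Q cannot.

a

Reachable graph of P (4 states):
  m0 = a.b.b.(0 + 0) ⊢ =a=> m1
  m1 = b.b.(0 + 0) ⊢ =b=> m2
  m2 = b.(0 + 0) ⊢ =b=> m3
  m3 = 0 + 0 ⊢ ∅
Reachable graph of Q (3 states):
  n0 = b.b.(0 + 0) ⊢ =b=> n1
  n1 = b.(0 + 0) ⊢ =b=> n2
  n2 = 0 + 0 ⊢ ∅
Run σ = ⟨a⟩ on P: start {m0}
  after a @ step 1: {m1}
  — P admits the full trace.
Run σ = ⟨a⟩ on Q: start {n0}
  after a @ step 1: ∅  — Q cannot continue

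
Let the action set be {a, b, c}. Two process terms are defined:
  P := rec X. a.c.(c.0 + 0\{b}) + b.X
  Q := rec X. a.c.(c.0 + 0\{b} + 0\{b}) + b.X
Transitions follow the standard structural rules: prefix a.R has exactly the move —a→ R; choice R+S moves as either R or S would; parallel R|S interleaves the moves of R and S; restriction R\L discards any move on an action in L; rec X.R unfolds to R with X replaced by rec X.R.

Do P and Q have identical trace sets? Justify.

trace-equivalent

P's transition system — 4 states:
  m0 = rec X. a.c.(c.0 + 0\{b}) + b.X has moves --a--▸ m1, --b--▸ m0
  m1 = c.(c.0 + 0\{b}) has moves --c--▸ m2
  m2 = c.0 + 0\{b} has moves --c--▸ m3
  m3 = 0 has moves (no moves)
Q's transition system — 4 states:
  n0 = rec X. a.c.(c.0 + 0\{b} + 0\{b}) + b.X has moves --a--▸ n1, --b--▸ n0
  n1 = c.(c.0 + 0\{b} + 0\{b}) has moves --c--▸ n2
  n2 = c.0 + 0\{b} + 0\{b} has moves --c--▸ n3
  n3 = 0 has moves (no moves)
Partition-refinement fixed point:
  B0 = {m0, n0}
  B1 = {m1, n1}
  B2 = {m2, n2}
  B3 = {m3, n3}
m0 ∈ B0, n0 ∈ B0 → same block
Bisimilar ⇒ trace-equivalent.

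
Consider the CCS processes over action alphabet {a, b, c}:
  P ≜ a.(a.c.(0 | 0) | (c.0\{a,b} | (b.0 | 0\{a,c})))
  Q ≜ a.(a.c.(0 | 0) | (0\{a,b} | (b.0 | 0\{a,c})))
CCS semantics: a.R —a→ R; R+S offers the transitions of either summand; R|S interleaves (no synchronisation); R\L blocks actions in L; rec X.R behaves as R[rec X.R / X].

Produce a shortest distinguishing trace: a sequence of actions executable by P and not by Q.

ac

P's transition system — 13 states:
  p0 = a.(a.c.(0 | 0) | (c.0\{a,b} | (b.0 | 0\{a,c}))) | =a=> p1
  p1 = a.c.(0 | 0) | (c.0\{a,b} | (b.0 | 0\{a,c})) | =a=> p2, =b=> p3, =c=> p4
  p2 = c.(0 | 0) | (c.0\{a,b} | (b.0 | 0\{a,c})) | =b=> p5, =c=> p6, =c=> p7
  p3 = a.c.(0 | 0) | (c.0\{a,b} | (0 | 0\{a,c})) | =a=> p5, =c=> p8
  p4 = a.c.(0 | 0) | (0\{a,b} | (b.0 | 0\{a,c})) | =a=> p7, =b=> p8
  p5 = c.(0 | 0) | (c.0\{a,b} | (0 | 0\{a,c})) | =c=> p10, =c=> p9
  p6 = 0 | 0 | (c.0\{a,b} | (b.0 | 0\{a,c})) | =b=> p9, =c=> p11
  p7 = c.(0 | 0) | (0\{a,b} | (b.0 | 0\{a,c})) | =b=> p10, =c=> p11
  p8 = a.c.(0 | 0) | (0\{a,b} | (0 | 0\{a,c})) | =a=> p10
  p9 = 0 | 0 | (c.0\{a,b} | (0 | 0\{a,c})) | =c=> p12
  p10 = c.(0 | 0) | (0\{a,b} | (0 | 0\{a,c})) | =c=> p12
  p11 = 0 | 0 | (0\{a,b} | (b.0 | 0\{a,c})) | =b=> p12
  p12 = 0 | 0 | (0\{a,b} | (0 | 0\{a,c})) | ·
Q's transition system — 7 states:
  q0 = a.(a.c.(0 | 0) | (0\{a,b} | (b.0 | 0\{a,c}))) | =a=> q1
  q1 = a.c.(0 | 0) | (0\{a,b} | (b.0 | 0\{a,c})) | =a=> q2, =b=> q3
  q2 = c.(0 | 0) | (0\{a,b} | (b.0 | 0\{a,c})) | =b=> q4, =c=> q5
  q3 = a.c.(0 | 0) | (0\{a,b} | (0 | 0\{a,c})) | =a=> q4
  q4 = c.(0 | 0) | (0\{a,b} | (0 | 0\{a,c})) | =c=> q6
  q5 = 0 | 0 | (0\{a,b} | (b.0 | 0\{a,c})) | =b=> q6
  q6 = 0 | 0 | (0\{a,b} | (0 | 0\{a,c})) | ·
Trace ⟨ac⟩ through P, begin at {p0}:
  [1] a ⇒ {p1}
  [2] c ⇒ {p4}
  ✓ P
Trace ⟨ac⟩ through Q, begin at {q0}:
  [1] a ⇒ {q1}
  [2] c ⇒ no successor for Q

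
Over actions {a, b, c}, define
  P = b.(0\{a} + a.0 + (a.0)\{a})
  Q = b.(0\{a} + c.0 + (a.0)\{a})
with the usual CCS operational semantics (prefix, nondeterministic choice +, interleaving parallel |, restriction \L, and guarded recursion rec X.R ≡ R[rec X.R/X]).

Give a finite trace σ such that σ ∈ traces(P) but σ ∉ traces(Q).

Reachable graph of P (3 states):
  u0 = b.(0\{a} + a.0 + (a.0)\{a}) ⊢ =b=> u1
  u1 = 0\{a} + a.0 + (a.0)\{a} ⊢ =a=> u2
  u2 = 0 ⊢ ∅
Reachable graph of Q (3 states):
  v0 = b.(0\{a} + c.0 + (a.0)\{a}) ⊢ =b=> v1
  v1 = 0\{a} + c.0 + (a.0)\{a} ⊢ =c=> v2
  v2 = 0 ⊢ ∅
Executing ba from P (initial set {u0}):
  after b @ step 1: {u1}
  after a @ step 2: {u2}
  ✓ P
Executing ba from Q (initial set {v0}):
  after b @ step 1: {v1}
  after a @ step 2: ∅ (Q stuck)

ba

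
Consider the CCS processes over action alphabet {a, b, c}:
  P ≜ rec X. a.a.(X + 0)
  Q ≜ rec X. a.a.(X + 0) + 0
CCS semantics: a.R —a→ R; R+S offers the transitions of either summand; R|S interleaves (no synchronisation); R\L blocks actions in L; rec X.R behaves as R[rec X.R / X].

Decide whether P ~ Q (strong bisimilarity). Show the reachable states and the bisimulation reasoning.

Reachable graph of P (3 states):
  u0 = rec X. a.a.(X + 0) → —a→ u1
  u1 = a.((rec X. a.a.(X + 0)) + 0) → —a→ u2
  u2 = (rec X. a.a.(X + 0)) + 0 → —a→ u1
Reachable graph of Q (3 states):
  v0 = rec X. a.a.(X + 0) + 0 → —a→ v1
  v1 = a.((rec X. a.a.(X + 0) + 0) + 0) → —a→ v2
  v2 = (rec X. a.a.(X + 0) + 0) + 0 → —a→ v1
Coarsest stable partition (strong bisimilarity classes):
  B0 = {u0, u1, u2, v0, v1, v2}
u0 ∈ B0, v0 ∈ B0 → same block

YES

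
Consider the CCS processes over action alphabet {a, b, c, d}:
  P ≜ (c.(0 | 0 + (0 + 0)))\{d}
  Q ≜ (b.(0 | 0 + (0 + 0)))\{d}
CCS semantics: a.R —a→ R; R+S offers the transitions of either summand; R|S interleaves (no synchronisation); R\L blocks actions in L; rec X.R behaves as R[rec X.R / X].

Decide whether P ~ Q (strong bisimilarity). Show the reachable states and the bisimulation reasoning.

Reachable graph of P (2 states):
  u0 = (c.(0 | 0 + (0 + 0)))\{d} ⊢ --c--▸ u1
  u1 = (0 | 0 + (0 + 0))\{d} ⊢ deadlocked
Reachable graph of Q (2 states):
  v0 = (b.(0 | 0 + (0 + 0)))\{d} ⊢ --b--▸ v1
  v1 = (0 | 0 + (0 + 0))\{d} ⊢ deadlocked
Bisimilarity quotient blocks:
  B0 = {u0}
  B1 = {u1, v1}
  B2 = {v0}
u0 ∈ B0, v0 ∈ B2 → different blocks

P ≁ Q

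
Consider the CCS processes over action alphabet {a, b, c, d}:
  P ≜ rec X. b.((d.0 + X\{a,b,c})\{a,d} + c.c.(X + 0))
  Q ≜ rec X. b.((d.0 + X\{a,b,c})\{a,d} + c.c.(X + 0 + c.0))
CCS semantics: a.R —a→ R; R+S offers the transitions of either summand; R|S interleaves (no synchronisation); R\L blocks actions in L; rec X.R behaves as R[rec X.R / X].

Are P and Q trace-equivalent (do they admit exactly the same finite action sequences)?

traces(P) ≠ traces(Q) — witness ⟨bccc⟩

LTS(P): 4 reachable states
  m0 = rec X. b.((d.0 + X\{a,b,c})\{a,d} + c.c.(X + 0)) → --b--▸ m1
  m1 = (d.0 + (rec X. b.((d.0 + X\{a,b,c})\{a,d} + c.c.(X + 0)))\{a,b,c})\{a,d} + c.c.((rec X. b.((d.0 + X\{a,b,c})\{a,d} + c.c.(X + 0))) + 0) → --c--▸ m2
  m2 = c.((rec X. b.((d.0 + X\{a,b,c})\{a,d} + c.c.(X + 0))) + 0) → --c--▸ m3
  m3 = (rec X. b.((d.0 + X\{a,b,c})\{a,d} + c.c.(X + 0))) + 0 → --b--▸ m1
LTS(Q): 5 reachable states
  n0 = rec X. b.((d.0 + X\{a,b,c})\{a,d} + c.c.(X + 0 + c.0)) → --b--▸ n1
  n1 = (d.0 + (rec X. b.((d.0 + X\{a,b,c})\{a,d} + c.c.(X + 0 + c.0)))\{a,b,c})\{a,d} + c.c.((rec X. b.((d.0 + X\{a,b,c})\{a,d} + c.c.(X + 0 + c.0))) + 0 + c.0) → --c--▸ n2
  n2 = c.((rec X. b.((d.0 + X\{a,b,c})\{a,d} + c.c.(X + 0 + c.0))) + 0 + c.0) → --c--▸ n3
  n3 = (rec X. b.((d.0 + X\{a,b,c})\{a,d} + c.c.(X + 0 + c.0))) + 0 + c.0 → --b--▸ n1, --c--▸ n4
  n4 = 0 → stopped
Trace ⟨bccc⟩ through Q, begin at {n0}:
  step 1 (b): {n1}
  step 2 (c): {n2}
  step 3 (c): {n3}
  step 4 (c): {n4}
  — Q admits the full trace.
Trace ⟨bccc⟩ through P, begin at {m0}:
  step 1 (b): {m1}
  step 2 (c): {m2}
  step 3 (c): {m3}
  step 4 (c): ∅ (P stuck)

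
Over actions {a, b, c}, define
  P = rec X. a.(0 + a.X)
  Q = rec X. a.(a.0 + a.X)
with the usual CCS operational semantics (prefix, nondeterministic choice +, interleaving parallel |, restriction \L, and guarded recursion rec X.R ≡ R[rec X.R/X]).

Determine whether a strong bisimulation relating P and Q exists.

NO

LTS(P): 2 reachable states
  p0 = rec X. a.(0 + a.X) | —a→ p1
  p1 = 0 + a.(rec X. a.(0 + a.X)) | —a→ p0
LTS(Q): 3 reachable states
  q0 = rec X. a.(a.0 + a.X) | —a→ q1
  q1 = a.0 + a.(rec X. a.(a.0 + a.X)) | —a→ q0, —a→ q2
  q2 = 0 | stopped
Coarsest stable partition (strong bisimilarity classes):
  B0 = {p0, p1}
  B1 = {q0}
  B2 = {q1}
  B3 = {q2}
p0 ∈ B0, q0 ∈ B1 → different blocks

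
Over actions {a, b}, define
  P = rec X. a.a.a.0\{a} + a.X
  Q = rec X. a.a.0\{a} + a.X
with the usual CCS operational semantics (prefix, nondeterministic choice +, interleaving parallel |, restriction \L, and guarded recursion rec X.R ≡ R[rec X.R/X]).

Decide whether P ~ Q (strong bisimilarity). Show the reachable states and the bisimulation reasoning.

P's transition system — 4 states:
  u0 = rec X. a.a.a.0\{a} + a.X → =a=> u0, =a=> u1
  u1 = a.a.0\{a} → =a=> u2
  u2 = a.0\{a} → =a=> u3
  u3 = 0\{a} → deadlocked
Q's transition system — 3 states:
  v0 = rec X. a.a.0\{a} + a.X → =a=> v0, =a=> v1
  v1 = a.0\{a} → =a=> v2
  v2 = 0\{a} → deadlocked
Coarsest stable partition (strong bisimilarity classes):
  B0 = {u0}
  B1 = {u1}
  B2 = {u2, v1}
  B3 = {u3, v2}
  B4 = {v0}
u0 ∈ B0, v0 ∈ B4 → different blocks

not bisimilar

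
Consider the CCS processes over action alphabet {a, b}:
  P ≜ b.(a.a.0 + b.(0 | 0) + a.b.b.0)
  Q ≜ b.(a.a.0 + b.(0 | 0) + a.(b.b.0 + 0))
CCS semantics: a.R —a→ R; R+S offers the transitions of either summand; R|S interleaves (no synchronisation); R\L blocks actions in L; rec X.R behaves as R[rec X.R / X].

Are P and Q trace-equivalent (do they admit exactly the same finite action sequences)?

traces(P) = traces(Q)

Reachable graph of P (7 states):
  m0 = b.(a.a.0 + b.(0 | 0) + a.b.b.0) ⊢ —b→ m1
  m1 = a.a.0 + b.(0 | 0) + a.b.b.0 ⊢ —a→ m2, —a→ m3, —b→ m4
  m2 = a.0 ⊢ —a→ m5
  m3 = b.b.0 ⊢ —b→ m6
  m4 = 0 | 0 ⊢ ∅
  m5 = 0 ⊢ ∅
  m6 = b.0 ⊢ —b→ m5
Reachable graph of Q (7 states):
  n0 = b.(a.a.0 + b.(0 | 0) + a.(b.b.0 + 0)) ⊢ —b→ n1
  n1 = a.a.0 + b.(0 | 0) + a.(b.b.0 + 0) ⊢ —a→ n2, —a→ n3, —b→ n4
  n2 = a.0 ⊢ —a→ n5
  n3 = b.b.0 + 0 ⊢ —b→ n6
  n4 = 0 | 0 ⊢ ∅
  n5 = 0 ⊢ ∅
  n6 = b.0 ⊢ —b→ n5
Bisimilarity quotient blocks:
  B0 = {m0, n0}
  B1 = {m1, n1}
  B2 = {m3, n3}
  B3 = {m6, n6}
  B4 = {m4, m5, n4, n5}
  B5 = {m2, n2}
m0 ∈ B0, n0 ∈ B0 → same block
Bisimilar ⇒ trace-equivalent.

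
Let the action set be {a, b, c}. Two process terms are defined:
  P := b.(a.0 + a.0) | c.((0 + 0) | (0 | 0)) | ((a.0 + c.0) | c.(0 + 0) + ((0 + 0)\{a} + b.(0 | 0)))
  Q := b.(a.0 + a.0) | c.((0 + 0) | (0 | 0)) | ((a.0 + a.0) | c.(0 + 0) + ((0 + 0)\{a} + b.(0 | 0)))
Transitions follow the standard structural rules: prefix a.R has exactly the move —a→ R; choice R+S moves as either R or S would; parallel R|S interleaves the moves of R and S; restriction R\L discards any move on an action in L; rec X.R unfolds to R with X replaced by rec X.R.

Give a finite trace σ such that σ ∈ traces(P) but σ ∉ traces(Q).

ccc

P's transition system — 30 states:
  s0 = b.(a.0 + a.0) | c.((0 + 0) | (0 | 0)) | ((a.0 + c.0) | c.(0 + 0) + ((0 + 0)\{a} + b.(0 | 0))) → =a=> s1, =b=> s2, =b=> s3, =c=> s1, =c=> s4, =c=> s5
  s1 = b.(a.0 + a.0) | c.((0 + 0) | (0 | 0)) | (0 | c.(0 + 0)) → =b=> s6, =c=> s7, =c=> s8
  s2 = (a.0 + a.0) | c.((0 + 0) | (0 | 0)) | ((a.0 + c.0) | c.(0 + 0) + ((0 + 0)\{a} + b.(0 | 0))) → =a=> s6, =a=> s9, =b=> s10, =c=> s11, =c=> s12, =c=> s6
  s3 = b.(a.0 + a.0) | c.((0 + 0) | (0 | 0)) | (0 | 0) → =b=> s10, =c=> s13
  s4 = b.(a.0 + a.0) | ((0 + 0) | (0 | 0)) | ((a.0 + c.0) | c.(0 + 0) + ((0 + 0)\{a} + b.(0 | 0))) → =a=> s7, =b=> s11, =b=> s13, =c=> s14, =c=> s7
  s5 = b.(a.0 + a.0) | c.((0 + 0) | (0 | 0)) | ((a.0 + c.0) | (0 + 0)) → =a=> s8, =b=> s12, =c=> s14, =c=> s8
  s6 = (a.0 + a.0) | c.((0 + 0) | (0 | 0)) | (0 | c.(0 + 0)) → =a=> s15, =c=> s16, =c=> s17
  s7 = b.(a.0 + a.0) | ((0 + 0) | (0 | 0)) | (0 | c.(0 + 0)) → =b=> s16, =c=> s18
  s8 = b.(a.0 + a.0) | c.((0 + 0) | (0 | 0)) | (0 | (0 + 0)) → =b=> s17, =c=> s18
  s9 = 0 | c.((0 + 0) | (0 | 0)) | ((a.0 + c.0) | c.(0 + 0) + ((0 + 0)\{a} + b.(0 | 0))) → =a=> s15, =b=> s19, =c=> s15, =c=> s20, =c=> s21
  s10 = (a.0 + a.0) | c.((0 + 0) | (0 | 0)) | (0 | 0) → =a=> s19, =c=> s22
  s11 = (a.0 + a.0) | ((0 + 0) | (0 | 0)) | ((a.0 + c.0) | c.(0 + 0) + ((0 + 0)\{a} + b.(0 | 0))) → =a=> s16, =a=> s20, =b=> s22, =c=> s16, =c=> s23
  s12 = (a.0 + a.0) | c.((0 + 0) | (0 | 0)) | ((a.0 + c.0) | (0 + 0)) → =a=> s17, =a=> s21, =c=> s17, =c=> s23
  s13 = b.(a.0 + a.0) | ((0 + 0) | (0 | 0)) | (0 | 0) → =b=> s22
  s14 = b.(a.0 + a.0) | ((0 + 0) | (0 | 0)) | ((a.0 + c.0) | (0 + 0)) → =a=> s18, =b=> s23, =c=> s18
  s15 = 0 | c.((0 + 0) | (0 | 0)) | (0 | c.(0 + 0)) → =c=> s24, =c=> s25
  s16 = (a.0 + a.0) | ((0 + 0) | (0 | 0)) | (0 | c.(0 + 0)) → =a=> s24, =c=> s26
  s17 = (a.0 + a.0) | c.((0 + 0) | (0 | 0)) | (0 | (0 + 0)) → =a=> s25, =c=> s26
  s18 = b.(a.0 + a.0) | ((0 + 0) | (0 | 0)) | (0 | (0 + 0)) → =b=> s26
  s19 = 0 | c.((0 + 0) | (0 | 0)) | (0 | 0) → =c=> s27
  s20 = 0 | ((0 + 0) | (0 | 0)) | ((a.0 + c.0) | c.(0 + 0) + ((0 + 0)\{a} + b.(0 | 0))) → =a=> s24, =b=> s27, =c=> s24, =c=> s28
  s21 = 0 | c.((0 + 0) | (0 | 0)) | ((a.0 + c.0) | (0 + 0)) → =a=> s25, =c=> s25, =c=> s28
  s22 = (a.0 + a.0) | ((0 + 0) | (0 | 0)) | (0 | 0) → =a=> s27
  s23 = (a.0 + a.0) | ((0 + 0) | (0 | 0)) | ((a.0 + c.0) | (0 + 0)) → =a=> s26, =a=> s28, =c=> s26
  s24 = 0 | ((0 + 0) | (0 | 0)) | (0 | c.(0 + 0)) → =c=> s29
  s25 = 0 | c.((0 + 0) | (0 | 0)) | (0 | (0 + 0)) → =c=> s29
  s26 = (a.0 + a.0) | ((0 + 0) | (0 | 0)) | (0 | (0 + 0)) → =a=> s29
  s27 = 0 | ((0 + 0) | (0 | 0)) | (0 | 0) → stopped
  s28 = 0 | ((0 + 0) | (0 | 0)) | ((a.0 + c.0) | (0 + 0)) → =a=> s29, =c=> s29
  s29 = 0 | ((0 + 0) | (0 | 0)) | (0 | (0 + 0)) → stopped
Q's transition system — 30 states:
  t0 = b.(a.0 + a.0) | c.((0 + 0) | (0 | 0)) | ((a.0 + a.0) | c.(0 + 0) + ((0 + 0)\{a} + b.(0 | 0))) → =a=> t1, =b=> t2, =b=> t3, =c=> t4, =c=> t5
  t1 = b.(a.0 + a.0) | c.((0 + 0) | (0 | 0)) | (0 | c.(0 + 0)) → =b=> t6, =c=> t7, =c=> t8
  t2 = (a.0 + a.0) | c.((0 + 0) | (0 | 0)) | ((a.0 + a.0) | c.(0 + 0) + ((0 + 0)\{a} + b.(0 | 0))) → =a=> t6, =a=> t9, =b=> t10, =c=> t11, =c=> t12
  t3 = b.(a.0 + a.0) | c.((0 + 0) | (0 | 0)) | (0 | 0) → =b=> t10, =c=> t13
  t4 = b.(a.0 + a.0) | ((0 + 0) | (0 | 0)) | ((a.0 + a.0) | c.(0 + 0) + ((0 + 0)\{a} + b.(0 | 0))) → =a=> t7, =b=> t11, =b=> t13, =c=> t14
  t5 = b.(a.0 + a.0) | c.((0 + 0) | (0 | 0)) | ((a.0 + a.0) | (0 + 0)) → =a=> t8, =b=> t12, =c=> t14
  t6 = (a.0 + a.0) | c.((0 + 0) | (0 | 0)) | (0 | c.(0 + 0)) → =a=> t15, =c=> t16, =c=> t17
  t7 = b.(a.0 + a.0) | ((0 + 0) | (0 | 0)) | (0 | c.(0 + 0)) → =b=> t16, =c=> t18
  t8 = b.(a.0 + a.0) | c.((0 + 0) | (0 | 0)) | (0 | (0 + 0)) → =b=> t17, =c=> t18
  t9 = 0 | c.((0 + 0) | (0 | 0)) | ((a.0 + a.0) | c.(0 + 0) + ((0 + 0)\{a} + b.(0 | 0))) → =a=> t15, =b=> t19, =c=> t20, =c=> t21
  t10 = (a.0 + a.0) | c.((0 + 0) | (0 | 0)) | (0 | 0) → =a=> t19, =c=> t22
  t11 = (a.0 + a.0) | ((0 + 0) | (0 | 0)) | ((a.0 + a.0) | c.(0 + 0) + ((0 + 0)\{a} + b.(0 | 0))) → =a=> t16, =a=> t20, =b=> t22, =c=> t23
  t12 = (a.0 + a.0) | c.((0 + 0) | (0 | 0)) | ((a.0 + a.0) | (0 + 0)) → =a=> t17, =a=> t21, =c=> t23
  t13 = b.(a.0 + a.0) | ((0 + 0) | (0 | 0)) | (0 | 0) → =b=> t22
  t14 = b.(a.0 + a.0) | ((0 + 0) | (0 | 0)) | ((a.0 + a.0) | (0 + 0)) → =a=> t18, =b=> t23
  t15 = 0 | c.((0 + 0) | (0 | 0)) | (0 | c.(0 + 0)) → =c=> t24, =c=> t25
  t16 = (a.0 + a.0) | ((0 + 0) | (0 | 0)) | (0 | c.(0 + 0)) → =a=> t24, =c=> t26
  t17 = (a.0 + a.0) | c.((0 + 0) | (0 | 0)) | (0 | (0 + 0)) → =a=> t25, =c=> t26
  t18 = b.(a.0 + a.0) | ((0 + 0) | (0 | 0)) | (0 | (0 + 0)) → =b=> t26
  t19 = 0 | c.((0 + 0) | (0 | 0)) | (0 | 0) → =c=> t27
  t20 = 0 | ((0 + 0) | (0 | 0)) | ((a.0 + a.0) | c.(0 + 0) + ((0 + 0)\{a} + b.(0 | 0))) → =a=> t24, =b=> t27, =c=> t28
  t21 = 0 | c.((0 + 0) | (0 | 0)) | ((a.0 + a.0) | (0 + 0)) → =a=> t25, =c=> t28
  t22 = (a.0 + a.0) | ((0 + 0) | (0 | 0)) | (0 | 0) → =a=> t27
  t23 = (a.0 + a.0) | ((0 + 0) | (0 | 0)) | ((a.0 + a.0) | (0 + 0)) → =a=> t26, =a=> t28
  t24 = 0 | ((0 + 0) | (0 | 0)) | (0 | c.(0 + 0)) → =c=> t29
  t25 = 0 | c.((0 + 0) | (0 | 0)) | (0 | (0 + 0)) → =c=> t29
  t26 = (a.0 + a.0) | ((0 + 0) | (0 | 0)) | (0 | (0 + 0)) → =a=> t29
  t27 = 0 | ((0 + 0) | (0 | 0)) | (0 | 0) → stopped
  t28 = 0 | ((0 + 0) | (0 | 0)) | ((a.0 + a.0) | (0 + 0)) → =a=> t29
  t29 = 0 | ((0 + 0) | (0 | 0)) | (0 | (0 + 0)) → stopped
Run σ = ⟨ccc⟩ on P: start {s0}
  after c @ step 1: {s1, s4, s5}
  after c @ step 2: {s14, s7, s8}
  after c @ step 3: {s18}
  P completes σ.
Run σ = ⟨ccc⟩ on Q: start {t0}
  after c @ step 1: {t4, t5}
  after c @ step 2: {t14}
  after c @ step 3: ∅ (Q stuck)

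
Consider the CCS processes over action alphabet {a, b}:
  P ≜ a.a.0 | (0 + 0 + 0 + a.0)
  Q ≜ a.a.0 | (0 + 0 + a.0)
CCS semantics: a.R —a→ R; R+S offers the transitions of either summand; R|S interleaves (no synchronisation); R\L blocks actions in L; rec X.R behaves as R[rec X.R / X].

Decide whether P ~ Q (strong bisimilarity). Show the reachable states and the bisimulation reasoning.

P's transition system — 6 states:
  m0 = a.a.0 | (0 + 0 + 0 + a.0) has moves =a=> m1, =a=> m2
  m1 = a.0 | (0 + 0 + 0 + a.0) has moves =a=> m3, =a=> m4
  m2 = a.a.0 | 0 has moves =a=> m4
  m3 = 0 | (0 + 0 + 0 + a.0) has moves =a=> m5
  m4 = a.0 | 0 has moves =a=> m5
  m5 = 0 | 0 has moves ∅
Q's transition system — 6 states:
  n0 = a.a.0 | (0 + 0 + a.0) has moves =a=> n1, =a=> n2
  n1 = a.0 | (0 + 0 + a.0) has moves =a=> n3, =a=> n4
  n2 = a.a.0 | 0 has moves =a=> n4
  n3 = 0 | (0 + 0 + a.0) has moves =a=> n5
  n4 = a.0 | 0 has moves =a=> n5
  n5 = 0 | 0 has moves ∅
Partition-refinement fixed point:
  B0 = {m0, n0}
  B1 = {m1, m2, n1, n2}
  B2 = {m3, m4, n3, n4}
  B3 = {m5, n5}
m0 ∈ B0, n0 ∈ B0 → same block

YES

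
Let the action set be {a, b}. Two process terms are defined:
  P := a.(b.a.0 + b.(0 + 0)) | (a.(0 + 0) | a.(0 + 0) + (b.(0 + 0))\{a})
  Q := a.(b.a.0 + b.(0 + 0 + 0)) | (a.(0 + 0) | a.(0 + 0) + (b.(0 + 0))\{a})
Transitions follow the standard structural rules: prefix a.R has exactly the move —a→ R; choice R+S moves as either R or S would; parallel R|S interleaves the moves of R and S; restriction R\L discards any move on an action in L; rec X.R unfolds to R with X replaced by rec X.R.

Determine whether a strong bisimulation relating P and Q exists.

Reachable graph of P (25 states):
  u0 = a.(b.a.0 + b.(0 + 0)) | (a.(0 + 0) | a.(0 + 0) + (b.(0 + 0))\{a}) has moves —a→ u1, —a→ u2, —a→ u3, —b→ u4
  u1 = (b.a.0 + b.(0 + 0)) | (a.(0 + 0) | a.(0 + 0) + (b.(0 + 0))\{a}) has moves —a→ u5, —a→ u6, —b→ u7, —b→ u8, —b→ u9
  u2 = a.(b.a.0 + b.(0 + 0)) | ((0 + 0) | a.(0 + 0)) has moves —a→ u10, —a→ u5
  u3 = a.(b.a.0 + b.(0 + 0)) | (a.(0 + 0) | (0 + 0)) has moves —a→ u10, —a→ u6
  u4 = a.(b.a.0 + b.(0 + 0)) | (0 + 0)\{a} has moves —a→ u8
  u5 = (b.a.0 + b.(0 + 0)) | ((0 + 0) | a.(0 + 0)) has moves —a→ u11, —b→ u12, —b→ u13
  u6 = (b.a.0 + b.(0 + 0)) | (a.(0 + 0) | (0 + 0)) has moves —a→ u11, —b→ u14, —b→ u15
  u7 = (0 + 0) | (a.(0 + 0) | a.(0 + 0) + (b.(0 + 0))\{a}) has moves —a→ u12, —a→ u14, —b→ u16
  u8 = (b.a.0 + b.(0 + 0)) | (0 + 0)\{a} has moves —b→ u16, —b→ u17
  u9 = a.0 | (a.(0 + 0) | a.(0 + 0) + (b.(0 + 0))\{a}) has moves —a→ u13, —a→ u15, —a→ u18, —b→ u17
  u10 = a.(b.a.0 + b.(0 + 0)) | ((0 + 0) | (0 + 0)) has moves —a→ u11
  u11 = (b.a.0 + b.(0 + 0)) | ((0 + 0) | (0 + 0)) has moves —b→ u19, —b→ u20
  u12 = (0 + 0) | ((0 + 0) | a.(0 + 0)) has moves —a→ u19
  u13 = a.0 | ((0 + 0) | a.(0 + 0)) has moves —a→ u20, —a→ u21
  u14 = (0 + 0) | (a.(0 + 0) | (0 + 0)) has moves —a→ u19
  u15 = a.0 | (a.(0 + 0) | (0 + 0)) has moves —a→ u20, —a→ u22
  u16 = (0 + 0) | (0 + 0)\{a} has moves stopped
  u17 = a.0 | (0 + 0)\{a} has moves —a→ u23
  u18 = 0 | (a.(0 + 0) | a.(0 + 0) + (b.(0 + 0))\{a}) has moves —a→ u21, —a→ u22, —b→ u23
  u19 = (0 + 0) | ((0 + 0) | (0 + 0)) has moves stopped
  u20 = a.0 | ((0 + 0) | (0 + 0)) has moves —a→ u24
  u21 = 0 | ((0 + 0) | a.(0 + 0)) has moves —a→ u24
  u22 = 0 | (a.(0 + 0) | (0 + 0)) has moves —a→ u24
  u23 = 0 | (0 + 0)\{a} has moves stopped
  u24 = 0 | ((0 + 0) | (0 + 0)) has moves stopped
Reachable graph of Q (25 states):
  v0 = a.(b.a.0 + b.(0 + 0 + 0)) | (a.(0 + 0) | a.(0 + 0) + (b.(0 + 0))\{a}) has moves —a→ v1, —a→ v2, —a→ v3, —b→ v4
  v1 = (b.a.0 + b.(0 + 0 + 0)) | (a.(0 + 0) | a.(0 + 0) + (b.(0 + 0))\{a}) has moves —a→ v5, —a→ v6, —b→ v7, —b→ v8, —b→ v9
  v2 = a.(b.a.0 + b.(0 + 0 + 0)) | ((0 + 0) | a.(0 + 0)) has moves —a→ v10, —a→ v5
  v3 = a.(b.a.0 + b.(0 + 0 + 0)) | (a.(0 + 0) | (0 + 0)) has moves —a→ v10, —a→ v6
  v4 = a.(b.a.0 + b.(0 + 0 + 0)) | (0 + 0)\{a} has moves —a→ v8
  v5 = (b.a.0 + b.(0 + 0 + 0)) | ((0 + 0) | a.(0 + 0)) has moves —a→ v11, —b→ v12, —b→ v13
  v6 = (b.a.0 + b.(0 + 0 + 0)) | (a.(0 + 0) | (0 + 0)) has moves —a→ v11, —b→ v14, —b→ v15
  v7 = (0 + 0 + 0) | (a.(0 + 0) | a.(0 + 0) + (b.(0 + 0))\{a}) has moves —a→ v12, —a→ v14, —b→ v16
  v8 = (b.a.0 + b.(0 + 0 + 0)) | (0 + 0)\{a} has moves —b→ v16, —b→ v17
  v9 = a.0 | (a.(0 + 0) | a.(0 + 0) + (b.(0 + 0))\{a}) has moves —a→ v13, —a→ v15, —a→ v18, —b→ v17
  v10 = a.(b.a.0 + b.(0 + 0 + 0)) | ((0 + 0) | (0 + 0)) has moves —a→ v11
  v11 = (b.a.0 + b.(0 + 0 + 0)) | ((0 + 0) | (0 + 0)) has moves —b→ v19, —b→ v20
  v12 = (0 + 0 + 0) | ((0 + 0) | a.(0 + 0)) has moves —a→ v19
  v13 = a.0 | ((0 + 0) | a.(0 + 0)) has moves —a→ v20, —a→ v21
  v14 = (0 + 0 + 0) | (a.(0 + 0) | (0 + 0)) has moves —a→ v19
  v15 = a.0 | (a.(0 + 0) | (0 + 0)) has moves —a→ v20, —a→ v22
  v16 = (0 + 0 + 0) | (0 + 0)\{a} has moves stopped
  v17 = a.0 | (0 + 0)\{a} has moves —a→ v23
  v18 = 0 | (a.(0 + 0) | a.(0 + 0) + (b.(0 + 0))\{a}) has moves —a→ v21, —a→ v22, —b→ v23
  v19 = (0 + 0 + 0) | ((0 + 0) | (0 + 0)) has moves stopped
  v20 = a.0 | ((0 + 0) | (0 + 0)) has moves —a→ v24
  v21 = 0 | ((0 + 0) | a.(0 + 0)) has moves —a→ v24
  v22 = 0 | (a.(0 + 0) | (0 + 0)) has moves —a→ v24
  v23 = 0 | (0 + 0)\{a} has moves stopped
  v24 = 0 | ((0 + 0) | (0 + 0)) has moves stopped
Coarsest stable partition (strong bisimilarity classes):
  B0 = {u0, v0}
  B1 = {u2, u3, v2, v3}
  B2 = {u5, u6, v5, v6}
  B3 = {u11, u8, v11, v8}
  B4 = {u12, u14, u17, u20, u21, u22, v12, v14, v17, v20, v21, v22}
  B5 = {u16, u19, u23, u24, v16, v19, v23, v24}
  B6 = {u13, u15, v13, v15}
  B7 = {u10, u4, v10, v4}
  B8 = {u1, v1}
  B9 = {u18, u7, v18, v7}
  B10 = {u9, v9}
u0 ∈ B0, v0 ∈ B0 → same block

YES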